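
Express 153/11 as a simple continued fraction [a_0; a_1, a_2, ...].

[13; 1, 10]

Run the Euclidean algorithm on 153 and 11; the successive quotients are the partial quotients a_0, a_1, ... (each step inverts the fractional part left over by the previous one):
  153 = 13*11 + 10, so a_0 = 13.
  11 = 1*10 + 1, so a_1 = 1.
  10 = 10*1 + 0, so a_2 = 10.
The remainder reaches 0 after 3 divisions, so the expansion has 3 partial quotients, read off in order.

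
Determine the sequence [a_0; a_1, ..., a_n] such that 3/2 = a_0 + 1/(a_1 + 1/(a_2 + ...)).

Run the Euclidean algorithm on 3 and 2; the successive quotients are the partial quotients a_0, a_1, ... (each step inverts the fractional part left over by the previous one):
  3 = 1*2 + 1, so a_0 = 1.
  2 = 2*1 + 0, so a_1 = 2.
The remainder reaches 0 after 2 divisions, so the expansion has 2 partial quotients, read off in order.

[1; 2]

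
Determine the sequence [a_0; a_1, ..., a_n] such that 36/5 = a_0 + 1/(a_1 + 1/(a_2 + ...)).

Run the Euclidean algorithm on 36 and 5; the successive quotients are the partial quotients a_0, a_1, ... (each step inverts the fractional part left over by the previous one):
  36 = 7*5 + 1, so a_0 = 7.
  5 = 5*1 + 0, so a_1 = 5.
The remainder reaches 0 after 2 divisions, so the expansion has 2 partial quotients, read off in order.

[7; 5]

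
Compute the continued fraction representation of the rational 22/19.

[1; 6, 3]

Run the Euclidean algorithm on 22 and 19; the successive quotients are the partial quotients a_0, a_1, ... (each step inverts the fractional part left over by the previous one):
  22 = 1*19 + 3, so a_0 = 1.
  19 = 6*3 + 1, so a_1 = 6.
  3 = 3*1 + 0, so a_2 = 3.
The remainder reaches 0 after 3 divisions, so the expansion has 3 partial quotients, read off in order.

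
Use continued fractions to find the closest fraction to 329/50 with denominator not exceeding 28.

125/19

Expand x = 329/50 as a continued fraction with the Euclidean algorithm:
  329 = 6*50 + 29, so a_0 = 6.
  50 = 1*29 + 21, so a_1 = 1.
  29 = 1*21 + 8, so a_2 = 1.
  21 = 2*8 + 5, so a_3 = 2.
  8 = 1*5 + 3, so a_4 = 1.
  5 = 1*3 + 2, so a_5 = 1.
  3 = 1*2 + 1, so a_6 = 1.
  2 = 2*1 + 0, so a_7 = 2.
so x = [6; 1, 1, 2, 1, 1, 1, 2].
Convergents (p_i = a_i*p_{i-1} + p_{i-2}, q_i = a_i*q_{i-1} + q_{i-2} with p_{-2}=0, p_{-1}=1, q_{-2}=1, q_{-1}=0), until the denominator exceeds 28:
  i=0: a_0=6, p_0 = 6*1 + 0 = 6, q_0 = 6*0 + 1 = 1.
  i=1: a_1=1, p_1 = 1*6 + 1 = 7, q_1 = 1*1 + 0 = 1.
  i=2: a_2=1, p_2 = 1*7 + 6 = 13, q_2 = 1*1 + 1 = 2.
  i=3: a_3=2, p_3 = 2*13 + 7 = 33, q_3 = 2*2 + 1 = 5.
  i=4: a_4=1, p_4 = 1*33 + 13 = 46, q_4 = 1*5 + 2 = 7.
  i=5: a_5=1, p_5 = 1*46 + 33 = 79, q_5 = 1*7 + 5 = 12.
  i=6: a_6=1, p_6 = 1*79 + 46 = 125, q_6 = 1*12 + 7 = 19.
  i=7: a_7=2, p_7 = 2*125 + 79 = 329, q_7 = 2*19 + 12 = 50.
q_7 = 50 > 28, so the last convergent with denominator <= 28 is p_6/q_6 = 125/19.
The closest fraction with denominator <= 28 is either p_6/q_6 or the intermediate fraction (k*p_6 + p_5)/(k*q_6 + q_5) with the largest k >= 1 whose denominator stays <= 28; these approach x as k grows, and every other convergent or intermediate fraction in range is farther away.
Largest k: floor((28 - q_5)/q_6) = floor((28 - 12)/19) = 0.
Since k = 0, no intermediate fraction beyond p_6/q_6 has denominator <= 28, so the convergent 125/19 is the closest (its error is |329*19 - 125*50|/(50*19) = 1/950).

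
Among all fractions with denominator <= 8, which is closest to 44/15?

Expand x = 44/15 as a continued fraction with the Euclidean algorithm:
  44 = 2*15 + 14, so a_0 = 2.
  15 = 1*14 + 1, so a_1 = 1.
  14 = 14*1 + 0, so a_2 = 14.
so x = [2; 1, 14].
Convergents (p_i = a_i*p_{i-1} + p_{i-2}, q_i = a_i*q_{i-1} + q_{i-2} with p_{-2}=0, p_{-1}=1, q_{-2}=1, q_{-1}=0), until the denominator exceeds 8:
  i=0: a_0=2, p_0 = 2*1 + 0 = 2, q_0 = 2*0 + 1 = 1.
  i=1: a_1=1, p_1 = 1*2 + 1 = 3, q_1 = 1*1 + 0 = 1.
  i=2: a_2=14, p_2 = 14*3 + 2 = 44, q_2 = 14*1 + 1 = 15.
q_2 = 15 > 8, so the last convergent with denominator <= 8 is p_1/q_1 = 3/1.
The closest fraction with denominator <= 8 is either p_1/q_1 or the intermediate fraction (k*p_1 + p_0)/(k*q_1 + q_0) with the largest k >= 1 whose denominator stays <= 8; these approach x as k grows, and every other convergent or intermediate fraction in range is farther away.
Largest k: floor((8 - q_0)/q_1) = floor((8 - 1)/1) = 7.
That gives (7*3 + 2)/(7*1 + 1) = 23/8.
Compare the errors: |x - 3/1| = |44*1 - 3*15|/(15*1) = 1/15, and |x - 23/8| = |44*8 - 23*15|/(15*8) = 7/120.
Cross-multiplying, 7*15 = 105 < 120 = 1*120, so 7/120 is smaller: the intermediate fraction 23/8 is closer to x than 3/1.

23/8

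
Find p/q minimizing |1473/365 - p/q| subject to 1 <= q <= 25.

101/25

Expand x = 1473/365 as a continued fraction with the Euclidean algorithm:
  1473 = 4*365 + 13, so a_0 = 4.
  365 = 28*13 + 1, so a_1 = 28.
  13 = 13*1 + 0, so a_2 = 13.
so x = [4; 28, 13].
Convergents (p_i = a_i*p_{i-1} + p_{i-2}, q_i = a_i*q_{i-1} + q_{i-2} with p_{-2}=0, p_{-1}=1, q_{-2}=1, q_{-1}=0), until the denominator exceeds 25:
  i=0: a_0=4, p_0 = 4*1 + 0 = 4, q_0 = 4*0 + 1 = 1.
  i=1: a_1=28, p_1 = 28*4 + 1 = 113, q_1 = 28*1 + 0 = 28.
q_1 = 28 > 25, so the last convergent with denominator <= 25 is p_0/q_0 = 4/1.
The closest fraction with denominator <= 25 is either p_0/q_0 or the intermediate fraction (k*p_0 + p_{-1})/(k*q_0 + q_{-1}) with the largest k >= 1 whose denominator stays <= 25; these approach x as k grows, and every other convergent or intermediate fraction in range is farther away.
Largest k: floor((25 - q_{-1})/q_0) = floor((25 - 0)/1) = 25 (using the seeds p_{-1} = 1, q_{-1} = 0).
That gives (25*4 + 1)/(25*1 + 0) = 101/25.
Compare the errors: |x - 4/1| = |1473*1 - 4*365|/(365*1) = 13/365, and |x - 101/25| = |1473*25 - 101*365|/(365*25) = 40/9125.
Cross-multiplying, 40*365 = 14600 < 118625 = 13*9125, so 40/9125 is smaller: the intermediate fraction 101/25 is closer to x than 4/1.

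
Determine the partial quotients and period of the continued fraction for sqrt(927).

Write x_i = (sqrt(927) + m_i)/d_i with (m_0, d_0) = (0, 1). a_0 = floor(sqrt(927)) = 30, since 30^2 = 900 <= 927 < 961 = 31^2.
Iterate m_{i+1} = d_i*a_i - m_i, d_{i+1} = (927 - m_{i+1}^2)/d_i, a_{i+1} = floor((a_0 + m_{i+1})/d_{i+1}):
  m_1 = 1*30 - 0 = 30, d_1 = (927 - 30^2)/1 = 27/1 = 27, a_1 = floor((30 + 30)/27) = 2.
  m_2 = 27*2 - 30 = 24, d_2 = (927 - 24^2)/27 = 351/27 = 13, a_2 = floor((30 + 24)/13) = 4.
  m_3 = 13*4 - 24 = 28, d_3 = (927 - 28^2)/13 = 143/13 = 11, a_3 = floor((30 + 28)/11) = 5.
  m_4 = 11*5 - 28 = 27, d_4 = (927 - 27^2)/11 = 198/11 = 18, a_4 = floor((30 + 27)/18) = 3.
  m_5 = 18*3 - 27 = 27, d_5 = (927 - 27^2)/18 = 198/18 = 11, a_5 = floor((30 + 27)/11) = 5.
  m_6 = 11*5 - 27 = 28, d_6 = (927 - 28^2)/11 = 143/11 = 13, a_6 = floor((30 + 28)/13) = 4.
  m_7 = 13*4 - 28 = 24, d_7 = (927 - 24^2)/13 = 351/13 = 27, a_7 = floor((30 + 24)/27) = 2.
  m_8 = 27*2 - 24 = 30, d_8 = (927 - 30^2)/27 = 27/27 = 1, a_8 = floor((30 + 30)/1) = 60.
  m_9 = 1*60 - 30 = 30, d_9 = (927 - 30^2)/1 = 27/1 = 27: (m_9, d_9) = (m_1, d_1) = (30, 27), so from here the quotients repeat a_1, ..., a_8; the period length is 8.
Hence the expansion of sqrt(927) is a_0 = 30 followed by the repeating block 2, 4, 5, 3, 5, 4, 2, 60 (period 8).

[30; (2, 4, 5, 3, 5, 4, 2, 60)]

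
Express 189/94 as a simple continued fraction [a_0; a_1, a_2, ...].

[2; 94]

Run the Euclidean algorithm on 189 and 94; the successive quotients are the partial quotients a_0, a_1, ... (each step inverts the fractional part left over by the previous one):
  189 = 2*94 + 1, so a_0 = 2.
  94 = 94*1 + 0, so a_1 = 94.
The remainder reaches 0 after 2 divisions, so the expansion has 2 partial quotients, read off in order.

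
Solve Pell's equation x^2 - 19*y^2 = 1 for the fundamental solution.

First expand sqrt(19) as a continued fraction. With x_i = (sqrt(19) + m_i)/d_i and (m_0, d_0) = (0, 1): a_0 = floor(sqrt(19)) = 4, since 4^2 = 16 <= 19 < 25 = 5^2.
Iterate m_{i+1} = d_i*a_i - m_i, d_{i+1} = (19 - m_{i+1}^2)/d_i, a_{i+1} = floor((a_0 + m_{i+1})/d_{i+1}):
  m_1 = 1*4 - 0 = 4, d_1 = (19 - 4^2)/1 = 3/1 = 3, a_1 = floor((4 + 4)/3) = 2.
  m_2 = 3*2 - 4 = 2, d_2 = (19 - 2^2)/3 = 15/3 = 5, a_2 = floor((4 + 2)/5) = 1.
  m_3 = 5*1 - 2 = 3, d_3 = (19 - 3^2)/5 = 10/5 = 2, a_3 = floor((4 + 3)/2) = 3.
  m_4 = 2*3 - 3 = 3, d_4 = (19 - 3^2)/2 = 10/2 = 5, a_4 = floor((4 + 3)/5) = 1.
  m_5 = 5*1 - 3 = 2, d_5 = (19 - 2^2)/5 = 15/5 = 3, a_5 = floor((4 + 2)/3) = 2.
  m_6 = 3*2 - 2 = 4, d_6 = (19 - 4^2)/3 = 3/3 = 1, a_6 = floor((4 + 4)/1) = 8.
  m_7 = 1*8 - 4 = 4, d_7 = (19 - 4^2)/1 = 3/1 = 3: (m_7, d_7) = (m_1, d_1) = (4, 3), so from here the quotients repeat a_1, ..., a_6; the period length is 6.
So sqrt(19) = [4; (2, 1, 3, 1, 2, 8)] with period length k = 6.
k is even, so the fundamental solution of x^2 - 19y^2 = 1 is (p_{k-1}, q_{k-1}) = (p_5, q_5); compute convergents through index 5.
Convergents (p_i = a_i*p_{i-1} + p_{i-2}, q_i = a_i*q_{i-1} + q_{i-2} with p_{-2}=0, p_{-1}=1, q_{-2}=1, q_{-1}=0):
  i=0: a_0=4, p_0 = 4*1 + 0 = 4, q_0 = 4*0 + 1 = 1.
  i=1: a_1=2, p_1 = 2*4 + 1 = 9, q_1 = 2*1 + 0 = 2.
  i=2: a_2=1, p_2 = 1*9 + 4 = 13, q_2 = 1*2 + 1 = 3.
  i=3: a_3=3, p_3 = 3*13 + 9 = 48, q_3 = 3*3 + 2 = 11.
  i=4: a_4=1, p_4 = 1*48 + 13 = 61, q_4 = 1*11 + 3 = 14.
  i=5: a_5=2, p_5 = 2*61 + 48 = 170, q_5 = 2*14 + 11 = 39.
Check: 170^2 - 19*39^2 = 28900 - 28899 = 1, so (x, y) = (170, 39) solves the equation, and by the theorem it is the least positive solution.

(x, y) = (170, 39)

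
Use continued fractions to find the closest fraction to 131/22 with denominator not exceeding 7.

Expand x = 131/22 as a continued fraction with the Euclidean algorithm:
  131 = 5*22 + 21, so a_0 = 5.
  22 = 1*21 + 1, so a_1 = 1.
  21 = 21*1 + 0, so a_2 = 21.
so x = [5; 1, 21].
Convergents (p_i = a_i*p_{i-1} + p_{i-2}, q_i = a_i*q_{i-1} + q_{i-2} with p_{-2}=0, p_{-1}=1, q_{-2}=1, q_{-1}=0), until the denominator exceeds 7:
  i=0: a_0=5, p_0 = 5*1 + 0 = 5, q_0 = 5*0 + 1 = 1.
  i=1: a_1=1, p_1 = 1*5 + 1 = 6, q_1 = 1*1 + 0 = 1.
  i=2: a_2=21, p_2 = 21*6 + 5 = 131, q_2 = 21*1 + 1 = 22.
q_2 = 22 > 7, so the last convergent with denominator <= 7 is p_1/q_1 = 6/1.
The closest fraction with denominator <= 7 is either p_1/q_1 or the intermediate fraction (k*p_1 + p_0)/(k*q_1 + q_0) with the largest k >= 1 whose denominator stays <= 7; these approach x as k grows, and every other convergent or intermediate fraction in range is farther away.
Largest k: floor((7 - q_0)/q_1) = floor((7 - 1)/1) = 6.
That gives (6*6 + 5)/(6*1 + 1) = 41/7.
Compare the errors: |x - 6/1| = |131*1 - 6*22|/(22*1) = 1/22, and |x - 41/7| = |131*7 - 41*22|/(22*7) = 15/154.
Cross-multiplying, 1*154 = 154 < 330 = 15*22, so 1/22 is smaller: the convergent 6/1 is closer to x than 41/7.

6/1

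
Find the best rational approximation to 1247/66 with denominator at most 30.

Expand x = 1247/66 as a continued fraction with the Euclidean algorithm:
  1247 = 18*66 + 59, so a_0 = 18.
  66 = 1*59 + 7, so a_1 = 1.
  59 = 8*7 + 3, so a_2 = 8.
  7 = 2*3 + 1, so a_3 = 2.
  3 = 3*1 + 0, so a_4 = 3.
so x = [18; 1, 8, 2, 3].
Convergents (p_i = a_i*p_{i-1} + p_{i-2}, q_i = a_i*q_{i-1} + q_{i-2} with p_{-2}=0, p_{-1}=1, q_{-2}=1, q_{-1}=0), until the denominator exceeds 30:
  i=0: a_0=18, p_0 = 18*1 + 0 = 18, q_0 = 18*0 + 1 = 1.
  i=1: a_1=1, p_1 = 1*18 + 1 = 19, q_1 = 1*1 + 0 = 1.
  i=2: a_2=8, p_2 = 8*19 + 18 = 170, q_2 = 8*1 + 1 = 9.
  i=3: a_3=2, p_3 = 2*170 + 19 = 359, q_3 = 2*9 + 1 = 19.
  i=4: a_4=3, p_4 = 3*359 + 170 = 1247, q_4 = 3*19 + 9 = 66.
q_4 = 66 > 30, so the last convergent with denominator <= 30 is p_3/q_3 = 359/19.
The closest fraction with denominator <= 30 is either p_3/q_3 or the intermediate fraction (k*p_3 + p_2)/(k*q_3 + q_2) with the largest k >= 1 whose denominator stays <= 30; these approach x as k grows, and every other convergent or intermediate fraction in range is farther away.
Largest k: floor((30 - q_2)/q_3) = floor((30 - 9)/19) = 1.
That gives (1*359 + 170)/(1*19 + 9) = 529/28.
Compare the errors: |x - 359/19| = |1247*19 - 359*66|/(66*19) = 1/1254, and |x - 529/28| = |1247*28 - 529*66|/(66*28) = 2/1848.
Cross-multiplying, 1*1848 = 1848 < 2508 = 2*1254, so 1/1254 is smaller: the convergent 359/19 is closer to x than 529/28.

359/19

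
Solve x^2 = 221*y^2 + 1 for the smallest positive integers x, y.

(x, y) = (1665, 112)

First expand sqrt(221) as a continued fraction. With x_i = (sqrt(221) + m_i)/d_i and (m_0, d_0) = (0, 1): a_0 = floor(sqrt(221)) = 14, since 14^2 = 196 <= 221 < 225 = 15^2.
Iterate m_{i+1} = d_i*a_i - m_i, d_{i+1} = (221 - m_{i+1}^2)/d_i, a_{i+1} = floor((a_0 + m_{i+1})/d_{i+1}):
  m_1 = 1*14 - 0 = 14, d_1 = (221 - 14^2)/1 = 25/1 = 25, a_1 = floor((14 + 14)/25) = 1.
  m_2 = 25*1 - 14 = 11, d_2 = (221 - 11^2)/25 = 100/25 = 4, a_2 = floor((14 + 11)/4) = 6.
  m_3 = 4*6 - 11 = 13, d_3 = (221 - 13^2)/4 = 52/4 = 13, a_3 = floor((14 + 13)/13) = 2.
  m_4 = 13*2 - 13 = 13, d_4 = (221 - 13^2)/13 = 52/13 = 4, a_4 = floor((14 + 13)/4) = 6.
  m_5 = 4*6 - 13 = 11, d_5 = (221 - 11^2)/4 = 100/4 = 25, a_5 = floor((14 + 11)/25) = 1.
  m_6 = 25*1 - 11 = 14, d_6 = (221 - 14^2)/25 = 25/25 = 1, a_6 = floor((14 + 14)/1) = 28.
  m_7 = 1*28 - 14 = 14, d_7 = (221 - 14^2)/1 = 25/1 = 25: (m_7, d_7) = (m_1, d_1) = (14, 25), so from here the quotients repeat a_1, ..., a_6; the period length is 6.
So sqrt(221) = [14; (1, 6, 2, 6, 1, 28)] with period length k = 6.
k is even, so the fundamental solution of x^2 - 221y^2 = 1 is (p_{k-1}, q_{k-1}) = (p_5, q_5); compute convergents through index 5.
Convergents (p_i = a_i*p_{i-1} + p_{i-2}, q_i = a_i*q_{i-1} + q_{i-2} with p_{-2}=0, p_{-1}=1, q_{-2}=1, q_{-1}=0):
  i=0: a_0=14, p_0 = 14*1 + 0 = 14, q_0 = 14*0 + 1 = 1.
  i=1: a_1=1, p_1 = 1*14 + 1 = 15, q_1 = 1*1 + 0 = 1.
  i=2: a_2=6, p_2 = 6*15 + 14 = 104, q_2 = 6*1 + 1 = 7.
  i=3: a_3=2, p_3 = 2*104 + 15 = 223, q_3 = 2*7 + 1 = 15.
  i=4: a_4=6, p_4 = 6*223 + 104 = 1442, q_4 = 6*15 + 7 = 97.
  i=5: a_5=1, p_5 = 1*1442 + 223 = 1665, q_5 = 1*97 + 15 = 112.
Check: 1665^2 - 221*112^2 = 2772225 - 2772224 = 1, so (x, y) = (1665, 112) solves the equation, and by the theorem it is the least positive solution.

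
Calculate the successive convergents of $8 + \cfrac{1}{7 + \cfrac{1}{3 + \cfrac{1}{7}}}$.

8/1, 57/7, 179/22, 1310/161

Using the convergent recurrence p_i = a_i*p_{i-1} + p_{i-2}, q_i = a_i*q_{i-1} + q_{i-2} with p_{-2}=0, p_{-1}=1, q_{-2}=1, q_{-1}=0:
  i=0: a_0=8, p_0 = 8*1 + 0 = 8, q_0 = 8*0 + 1 = 1.
  i=1: a_1=7, p_1 = 7*8 + 1 = 57, q_1 = 7*1 + 0 = 7.
  i=2: a_2=3, p_2 = 3*57 + 8 = 179, q_2 = 3*7 + 1 = 22.
  i=3: a_3=7, p_3 = 7*179 + 57 = 1310, q_3 = 7*22 + 7 = 161.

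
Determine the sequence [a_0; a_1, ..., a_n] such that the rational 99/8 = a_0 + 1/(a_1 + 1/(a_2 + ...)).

Run the Euclidean algorithm on 99 and 8; the successive quotients are the partial quotients a_0, a_1, ... (each step inverts the fractional part left over by the previous one):
  99 = 12*8 + 3, so a_0 = 12.
  8 = 2*3 + 2, so a_1 = 2.
  3 = 1*2 + 1, so a_2 = 1.
  2 = 2*1 + 0, so a_3 = 2.
The remainder reaches 0 after 4 divisions, so the expansion has 4 partial quotients, read off in order.

[12; 2, 1, 2]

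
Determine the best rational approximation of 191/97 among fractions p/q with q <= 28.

Expand x = 191/97 as a continued fraction with the Euclidean algorithm:
  191 = 1*97 + 94, so a_0 = 1.
  97 = 1*94 + 3, so a_1 = 1.
  94 = 31*3 + 1, so a_2 = 31.
  3 = 3*1 + 0, so a_3 = 3.
so x = [1; 1, 31, 3].
Convergents (p_i = a_i*p_{i-1} + p_{i-2}, q_i = a_i*q_{i-1} + q_{i-2} with p_{-2}=0, p_{-1}=1, q_{-2}=1, q_{-1}=0), until the denominator exceeds 28:
  i=0: a_0=1, p_0 = 1*1 + 0 = 1, q_0 = 1*0 + 1 = 1.
  i=1: a_1=1, p_1 = 1*1 + 1 = 2, q_1 = 1*1 + 0 = 1.
  i=2: a_2=31, p_2 = 31*2 + 1 = 63, q_2 = 31*1 + 1 = 32.
q_2 = 32 > 28, so the last convergent with denominator <= 28 is p_1/q_1 = 2/1.
The closest fraction with denominator <= 28 is either p_1/q_1 or the intermediate fraction (k*p_1 + p_0)/(k*q_1 + q_0) with the largest k >= 1 whose denominator stays <= 28; these approach x as k grows, and every other convergent or intermediate fraction in range is farther away.
Largest k: floor((28 - q_0)/q_1) = floor((28 - 1)/1) = 27.
That gives (27*2 + 1)/(27*1 + 1) = 55/28.
Compare the errors: |x - 2/1| = |191*1 - 2*97|/(97*1) = 3/97, and |x - 55/28| = |191*28 - 55*97|/(97*28) = 13/2716.
Cross-multiplying, 13*97 = 1261 < 8148 = 3*2716, so 13/2716 is smaller: the intermediate fraction 55/28 is closer to x than 2/1.

55/28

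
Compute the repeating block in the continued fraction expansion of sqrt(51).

Write x_i = (sqrt(51) + m_i)/d_i with (m_0, d_0) = (0, 1). a_0 = floor(sqrt(51)) = 7, since 7^2 = 49 <= 51 < 64 = 8^2.
Iterate m_{i+1} = d_i*a_i - m_i, d_{i+1} = (51 - m_{i+1}^2)/d_i, a_{i+1} = floor((a_0 + m_{i+1})/d_{i+1}):
  m_1 = 1*7 - 0 = 7, d_1 = (51 - 7^2)/1 = 2/1 = 2, a_1 = floor((7 + 7)/2) = 7.
  m_2 = 2*7 - 7 = 7, d_2 = (51 - 7^2)/2 = 2/2 = 1, a_2 = floor((7 + 7)/1) = 14.
  m_3 = 1*14 - 7 = 7, d_3 = (51 - 7^2)/1 = 2/1 = 2: (m_3, d_3) = (m_1, d_1) = (7, 2), so from here the quotients repeat a_1, a_2; the period length is 2.
Hence the expansion of sqrt(51) is a_0 = 7 followed by the repeating block 7, 14 (period 2).

[7; (7, 14)]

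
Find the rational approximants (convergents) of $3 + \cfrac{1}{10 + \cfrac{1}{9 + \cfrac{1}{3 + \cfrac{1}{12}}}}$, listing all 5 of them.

3/1, 31/10, 282/91, 877/283, 10806/3487

Using the convergent recurrence p_i = a_i*p_{i-1} + p_{i-2}, q_i = a_i*q_{i-1} + q_{i-2} with p_{-2}=0, p_{-1}=1, q_{-2}=1, q_{-1}=0:
  i=0: a_0=3, p_0 = 3*1 + 0 = 3, q_0 = 3*0 + 1 = 1.
  i=1: a_1=10, p_1 = 10*3 + 1 = 31, q_1 = 10*1 + 0 = 10.
  i=2: a_2=9, p_2 = 9*31 + 3 = 282, q_2 = 9*10 + 1 = 91.
  i=3: a_3=3, p_3 = 3*282 + 31 = 877, q_3 = 3*91 + 10 = 283.
  i=4: a_4=12, p_4 = 12*877 + 282 = 10806, q_4 = 12*283 + 91 = 3487.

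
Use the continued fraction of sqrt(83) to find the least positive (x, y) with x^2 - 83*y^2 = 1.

First expand sqrt(83) as a continued fraction. With x_i = (sqrt(83) + m_i)/d_i and (m_0, d_0) = (0, 1): a_0 = floor(sqrt(83)) = 9, since 9^2 = 81 <= 83 < 100 = 10^2.
Iterate m_{i+1} = d_i*a_i - m_i, d_{i+1} = (83 - m_{i+1}^2)/d_i, a_{i+1} = floor((a_0 + m_{i+1})/d_{i+1}):
  m_1 = 1*9 - 0 = 9, d_1 = (83 - 9^2)/1 = 2/1 = 2, a_1 = floor((9 + 9)/2) = 9.
  m_2 = 2*9 - 9 = 9, d_2 = (83 - 9^2)/2 = 2/2 = 1, a_2 = floor((9 + 9)/1) = 18.
  m_3 = 1*18 - 9 = 9, d_3 = (83 - 9^2)/1 = 2/1 = 2: (m_3, d_3) = (m_1, d_1) = (9, 2), so from here the quotients repeat a_1, a_2; the period length is 2.
So sqrt(83) = [9; (9, 18)] with period length k = 2.
k is even, so the fundamental solution of x^2 - 83y^2 = 1 is (p_{k-1}, q_{k-1}) = (p_1, q_1); compute convergents through index 1.
Convergents (p_i = a_i*p_{i-1} + p_{i-2}, q_i = a_i*q_{i-1} + q_{i-2} with p_{-2}=0, p_{-1}=1, q_{-2}=1, q_{-1}=0):
  i=0: a_0=9, p_0 = 9*1 + 0 = 9, q_0 = 9*0 + 1 = 1.
  i=1: a_1=9, p_1 = 9*9 + 1 = 82, q_1 = 9*1 + 0 = 9.
Check: 82^2 - 83*9^2 = 6724 - 6723 = 1, so (x, y) = (82, 9) solves the equation, and by the theorem it is the least positive solution.

(x, y) = (82, 9)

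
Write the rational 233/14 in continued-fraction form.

Run the Euclidean algorithm on 233 and 14; the successive quotients are the partial quotients a_0, a_1, ... (each step inverts the fractional part left over by the previous one):
  233 = 16*14 + 9, so a_0 = 16.
  14 = 1*9 + 5, so a_1 = 1.
  9 = 1*5 + 4, so a_2 = 1.
  5 = 1*4 + 1, so a_3 = 1.
  4 = 4*1 + 0, so a_4 = 4.
The remainder reaches 0 after 5 divisions, so the expansion has 5 partial quotients, read off in order.

[16; 1, 1, 1, 4]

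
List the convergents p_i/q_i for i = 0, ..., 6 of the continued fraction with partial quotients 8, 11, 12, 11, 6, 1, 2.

Using the convergent recurrence p_i = a_i*p_{i-1} + p_{i-2}, q_i = a_i*q_{i-1} + q_{i-2} with p_{-2}=0, p_{-1}=1, q_{-2}=1, q_{-1}=0:
  i=0: a_0=8, p_0 = 8*1 + 0 = 8, q_0 = 8*0 + 1 = 1.
  i=1: a_1=11, p_1 = 11*8 + 1 = 89, q_1 = 11*1 + 0 = 11.
  i=2: a_2=12, p_2 = 12*89 + 8 = 1076, q_2 = 12*11 + 1 = 133.
  i=3: a_3=11, p_3 = 11*1076 + 89 = 11925, q_3 = 11*133 + 11 = 1474.
  i=4: a_4=6, p_4 = 6*11925 + 1076 = 72626, q_4 = 6*1474 + 133 = 8977.
  i=5: a_5=1, p_5 = 1*72626 + 11925 = 84551, q_5 = 1*8977 + 1474 = 10451.
  i=6: a_6=2, p_6 = 2*84551 + 72626 = 241728, q_6 = 2*10451 + 8977 = 29879.

8/1, 89/11, 1076/133, 11925/1474, 72626/8977, 84551/10451, 241728/29879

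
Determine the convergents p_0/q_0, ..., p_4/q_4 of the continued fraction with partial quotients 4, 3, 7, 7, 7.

4/1, 13/3, 95/22, 678/157, 4841/1121

Using the convergent recurrence p_i = a_i*p_{i-1} + p_{i-2}, q_i = a_i*q_{i-1} + q_{i-2} with p_{-2}=0, p_{-1}=1, q_{-2}=1, q_{-1}=0:
  i=0: a_0=4, p_0 = 4*1 + 0 = 4, q_0 = 4*0 + 1 = 1.
  i=1: a_1=3, p_1 = 3*4 + 1 = 13, q_1 = 3*1 + 0 = 3.
  i=2: a_2=7, p_2 = 7*13 + 4 = 95, q_2 = 7*3 + 1 = 22.
  i=3: a_3=7, p_3 = 7*95 + 13 = 678, q_3 = 7*22 + 3 = 157.
  i=4: a_4=7, p_4 = 7*678 + 95 = 4841, q_4 = 7*157 + 22 = 1121.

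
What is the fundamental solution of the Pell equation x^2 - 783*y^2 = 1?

First expand sqrt(783) as a continued fraction. With x_i = (sqrt(783) + m_i)/d_i and (m_0, d_0) = (0, 1): a_0 = floor(sqrt(783)) = 27, since 27^2 = 729 <= 783 < 784 = 28^2.
Iterate m_{i+1} = d_i*a_i - m_i, d_{i+1} = (783 - m_{i+1}^2)/d_i, a_{i+1} = floor((a_0 + m_{i+1})/d_{i+1}):
  m_1 = 1*27 - 0 = 27, d_1 = (783 - 27^2)/1 = 54/1 = 54, a_1 = floor((27 + 27)/54) = 1.
  m_2 = 54*1 - 27 = 27, d_2 = (783 - 27^2)/54 = 54/54 = 1, a_2 = floor((27 + 27)/1) = 54.
  m_3 = 1*54 - 27 = 27, d_3 = (783 - 27^2)/1 = 54/1 = 54: (m_3, d_3) = (m_1, d_1) = (27, 54), so from here the quotients repeat a_1, a_2; the period length is 2.
So sqrt(783) = [27; (1, 54)] with period length k = 2.
k is even, so the fundamental solution of x^2 - 783y^2 = 1 is (p_{k-1}, q_{k-1}) = (p_1, q_1); compute convergents through index 1.
Convergents (p_i = a_i*p_{i-1} + p_{i-2}, q_i = a_i*q_{i-1} + q_{i-2} with p_{-2}=0, p_{-1}=1, q_{-2}=1, q_{-1}=0):
  i=0: a_0=27, p_0 = 27*1 + 0 = 27, q_0 = 27*0 + 1 = 1.
  i=1: a_1=1, p_1 = 1*27 + 1 = 28, q_1 = 1*1 + 0 = 1.
Check: 28^2 - 783*1^2 = 784 - 783 = 1, so (x, y) = (28, 1) solves the equation, and by the theorem it is the least positive solution.

(x, y) = (28, 1)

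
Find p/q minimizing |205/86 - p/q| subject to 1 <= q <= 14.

Expand x = 205/86 as a continued fraction with the Euclidean algorithm:
  205 = 2*86 + 33, so a_0 = 2.
  86 = 2*33 + 20, so a_1 = 2.
  33 = 1*20 + 13, so a_2 = 1.
  20 = 1*13 + 7, so a_3 = 1.
  13 = 1*7 + 6, so a_4 = 1.
  7 = 1*6 + 1, so a_5 = 1.
  6 = 6*1 + 0, so a_6 = 6.
so x = [2; 2, 1, 1, 1, 1, 6].
Convergents (p_i = a_i*p_{i-1} + p_{i-2}, q_i = a_i*q_{i-1} + q_{i-2} with p_{-2}=0, p_{-1}=1, q_{-2}=1, q_{-1}=0), until the denominator exceeds 14:
  i=0: a_0=2, p_0 = 2*1 + 0 = 2, q_0 = 2*0 + 1 = 1.
  i=1: a_1=2, p_1 = 2*2 + 1 = 5, q_1 = 2*1 + 0 = 2.
  i=2: a_2=1, p_2 = 1*5 + 2 = 7, q_2 = 1*2 + 1 = 3.
  i=3: a_3=1, p_3 = 1*7 + 5 = 12, q_3 = 1*3 + 2 = 5.
  i=4: a_4=1, p_4 = 1*12 + 7 = 19, q_4 = 1*5 + 3 = 8.
  i=5: a_5=1, p_5 = 1*19 + 12 = 31, q_5 = 1*8 + 5 = 13.
  i=6: a_6=6, p_6 = 6*31 + 19 = 205, q_6 = 6*13 + 8 = 86.
q_6 = 86 > 14, so the last convergent with denominator <= 14 is p_5/q_5 = 31/13.
The closest fraction with denominator <= 14 is either p_5/q_5 or the intermediate fraction (k*p_5 + p_4)/(k*q_5 + q_4) with the largest k >= 1 whose denominator stays <= 14; these approach x as k grows, and every other convergent or intermediate fraction in range is farther away.
Largest k: floor((14 - q_4)/q_5) = floor((14 - 8)/13) = 0.
Since k = 0, no intermediate fraction beyond p_5/q_5 has denominator <= 14, so the convergent 31/13 is the closest (its error is |205*13 - 31*86|/(86*13) = 1/1118).

31/13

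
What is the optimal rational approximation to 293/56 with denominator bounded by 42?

Expand x = 293/56 as a continued fraction with the Euclidean algorithm:
  293 = 5*56 + 13, so a_0 = 5.
  56 = 4*13 + 4, so a_1 = 4.
  13 = 3*4 + 1, so a_2 = 3.
  4 = 4*1 + 0, so a_3 = 4.
so x = [5; 4, 3, 4].
Convergents (p_i = a_i*p_{i-1} + p_{i-2}, q_i = a_i*q_{i-1} + q_{i-2} with p_{-2}=0, p_{-1}=1, q_{-2}=1, q_{-1}=0), until the denominator exceeds 42:
  i=0: a_0=5, p_0 = 5*1 + 0 = 5, q_0 = 5*0 + 1 = 1.
  i=1: a_1=4, p_1 = 4*5 + 1 = 21, q_1 = 4*1 + 0 = 4.
  i=2: a_2=3, p_2 = 3*21 + 5 = 68, q_2 = 3*4 + 1 = 13.
  i=3: a_3=4, p_3 = 4*68 + 21 = 293, q_3 = 4*13 + 4 = 56.
q_3 = 56 > 42, so the last convergent with denominator <= 42 is p_2/q_2 = 68/13.
The closest fraction with denominator <= 42 is either p_2/q_2 or the intermediate fraction (k*p_2 + p_1)/(k*q_2 + q_1) with the largest k >= 1 whose denominator stays <= 42; these approach x as k grows, and every other convergent or intermediate fraction in range is farther away.
Largest k: floor((42 - q_1)/q_2) = floor((42 - 4)/13) = 2.
That gives (2*68 + 21)/(2*13 + 4) = 157/30.
Compare the errors: |x - 68/13| = |293*13 - 68*56|/(56*13) = 1/728, and |x - 157/30| = |293*30 - 157*56|/(56*30) = 2/1680.
Cross-multiplying, 2*728 = 1456 < 1680 = 1*1680, so 2/1680 is smaller: the intermediate fraction 157/30 is closer to x than 68/13.

157/30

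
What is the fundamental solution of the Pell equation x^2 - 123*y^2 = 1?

First expand sqrt(123) as a continued fraction. With x_i = (sqrt(123) + m_i)/d_i and (m_0, d_0) = (0, 1): a_0 = floor(sqrt(123)) = 11, since 11^2 = 121 <= 123 < 144 = 12^2.
Iterate m_{i+1} = d_i*a_i - m_i, d_{i+1} = (123 - m_{i+1}^2)/d_i, a_{i+1} = floor((a_0 + m_{i+1})/d_{i+1}):
  m_1 = 1*11 - 0 = 11, d_1 = (123 - 11^2)/1 = 2/1 = 2, a_1 = floor((11 + 11)/2) = 11.
  m_2 = 2*11 - 11 = 11, d_2 = (123 - 11^2)/2 = 2/2 = 1, a_2 = floor((11 + 11)/1) = 22.
  m_3 = 1*22 - 11 = 11, d_3 = (123 - 11^2)/1 = 2/1 = 2: (m_3, d_3) = (m_1, d_1) = (11, 2), so from here the quotients repeat a_1, a_2; the period length is 2.
So sqrt(123) = [11; (11, 22)] with period length k = 2.
k is even, so the fundamental solution of x^2 - 123y^2 = 1 is (p_{k-1}, q_{k-1}) = (p_1, q_1); compute convergents through index 1.
Convergents (p_i = a_i*p_{i-1} + p_{i-2}, q_i = a_i*q_{i-1} + q_{i-2} with p_{-2}=0, p_{-1}=1, q_{-2}=1, q_{-1}=0):
  i=0: a_0=11, p_0 = 11*1 + 0 = 11, q_0 = 11*0 + 1 = 1.
  i=1: a_1=11, p_1 = 11*11 + 1 = 122, q_1 = 11*1 + 0 = 11.
Check: 122^2 - 123*11^2 = 14884 - 14883 = 1, so (x, y) = (122, 11) solves the equation, and by the theorem it is the least positive solution.

(x, y) = (122, 11)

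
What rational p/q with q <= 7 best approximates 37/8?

23/5

Expand x = 37/8 as a continued fraction with the Euclidean algorithm:
  37 = 4*8 + 5, so a_0 = 4.
  8 = 1*5 + 3, so a_1 = 1.
  5 = 1*3 + 2, so a_2 = 1.
  3 = 1*2 + 1, so a_3 = 1.
  2 = 2*1 + 0, so a_4 = 2.
so x = [4; 1, 1, 1, 2].
Convergents (p_i = a_i*p_{i-1} + p_{i-2}, q_i = a_i*q_{i-1} + q_{i-2} with p_{-2}=0, p_{-1}=1, q_{-2}=1, q_{-1}=0), until the denominator exceeds 7:
  i=0: a_0=4, p_0 = 4*1 + 0 = 4, q_0 = 4*0 + 1 = 1.
  i=1: a_1=1, p_1 = 1*4 + 1 = 5, q_1 = 1*1 + 0 = 1.
  i=2: a_2=1, p_2 = 1*5 + 4 = 9, q_2 = 1*1 + 1 = 2.
  i=3: a_3=1, p_3 = 1*9 + 5 = 14, q_3 = 1*2 + 1 = 3.
  i=4: a_4=2, p_4 = 2*14 + 9 = 37, q_4 = 2*3 + 2 = 8.
q_4 = 8 > 7, so the last convergent with denominator <= 7 is p_3/q_3 = 14/3.
The closest fraction with denominator <= 7 is either p_3/q_3 or the intermediate fraction (k*p_3 + p_2)/(k*q_3 + q_2) with the largest k >= 1 whose denominator stays <= 7; these approach x as k grows, and every other convergent or intermediate fraction in range is farther away.
Largest k: floor((7 - q_2)/q_3) = floor((7 - 2)/3) = 1.
That gives (1*14 + 9)/(1*3 + 2) = 23/5.
Compare the errors: |x - 14/3| = |37*3 - 14*8|/(8*3) = 1/24, and |x - 23/5| = |37*5 - 23*8|/(8*5) = 1/40.
Cross-multiplying, 1*24 = 24 < 40 = 1*40, so 1/40 is smaller: the intermediate fraction 23/5 is closer to x than 14/3.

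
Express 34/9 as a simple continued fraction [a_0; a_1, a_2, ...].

[3; 1, 3, 2]

Run the Euclidean algorithm on 34 and 9; the successive quotients are the partial quotients a_0, a_1, ... (each step inverts the fractional part left over by the previous one):
  34 = 3*9 + 7, so a_0 = 3.
  9 = 1*7 + 2, so a_1 = 1.
  7 = 3*2 + 1, so a_2 = 3.
  2 = 2*1 + 0, so a_3 = 2.
The remainder reaches 0 after 4 divisions, so the expansion has 4 partial quotients, read off in order.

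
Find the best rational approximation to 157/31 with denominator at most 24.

Expand x = 157/31 as a continued fraction with the Euclidean algorithm:
  157 = 5*31 + 2, so a_0 = 5.
  31 = 15*2 + 1, so a_1 = 15.
  2 = 2*1 + 0, so a_2 = 2.
so x = [5; 15, 2].
Convergents (p_i = a_i*p_{i-1} + p_{i-2}, q_i = a_i*q_{i-1} + q_{i-2} with p_{-2}=0, p_{-1}=1, q_{-2}=1, q_{-1}=0), until the denominator exceeds 24:
  i=0: a_0=5, p_0 = 5*1 + 0 = 5, q_0 = 5*0 + 1 = 1.
  i=1: a_1=15, p_1 = 15*5 + 1 = 76, q_1 = 15*1 + 0 = 15.
  i=2: a_2=2, p_2 = 2*76 + 5 = 157, q_2 = 2*15 + 1 = 31.
q_2 = 31 > 24, so the last convergent with denominator <= 24 is p_1/q_1 = 76/15.
The closest fraction with denominator <= 24 is either p_1/q_1 or the intermediate fraction (k*p_1 + p_0)/(k*q_1 + q_0) with the largest k >= 1 whose denominator stays <= 24; these approach x as k grows, and every other convergent or intermediate fraction in range is farther away.
Largest k: floor((24 - q_0)/q_1) = floor((24 - 1)/15) = 1.
That gives (1*76 + 5)/(1*15 + 1) = 81/16.
Compare the errors: |x - 76/15| = |157*15 - 76*31|/(31*15) = 1/465, and |x - 81/16| = |157*16 - 81*31|/(31*16) = 1/496.
Cross-multiplying, 1*465 = 465 < 496 = 1*496, so 1/496 is smaller: the intermediate fraction 81/16 is closer to x than 76/15.

81/16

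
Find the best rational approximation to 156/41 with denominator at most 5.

19/5

Expand x = 156/41 as a continued fraction with the Euclidean algorithm:
  156 = 3*41 + 33, so a_0 = 3.
  41 = 1*33 + 8, so a_1 = 1.
  33 = 4*8 + 1, so a_2 = 4.
  8 = 8*1 + 0, so a_3 = 8.
so x = [3; 1, 4, 8].
Convergents (p_i = a_i*p_{i-1} + p_{i-2}, q_i = a_i*q_{i-1} + q_{i-2} with p_{-2}=0, p_{-1}=1, q_{-2}=1, q_{-1}=0), until the denominator exceeds 5:
  i=0: a_0=3, p_0 = 3*1 + 0 = 3, q_0 = 3*0 + 1 = 1.
  i=1: a_1=1, p_1 = 1*3 + 1 = 4, q_1 = 1*1 + 0 = 1.
  i=2: a_2=4, p_2 = 4*4 + 3 = 19, q_2 = 4*1 + 1 = 5.
  i=3: a_3=8, p_3 = 8*19 + 4 = 156, q_3 = 8*5 + 1 = 41.
q_3 = 41 > 5, so the last convergent with denominator <= 5 is p_2/q_2 = 19/5.
The closest fraction with denominator <= 5 is either p_2/q_2 or the intermediate fraction (k*p_2 + p_1)/(k*q_2 + q_1) with the largest k >= 1 whose denominator stays <= 5; these approach x as k grows, and every other convergent or intermediate fraction in range is farther away.
Largest k: floor((5 - q_1)/q_2) = floor((5 - 1)/5) = 0.
Since k = 0, no intermediate fraction beyond p_2/q_2 has denominator <= 5, so the convergent 19/5 is the closest (its error is |156*5 - 19*41|/(41*5) = 1/205).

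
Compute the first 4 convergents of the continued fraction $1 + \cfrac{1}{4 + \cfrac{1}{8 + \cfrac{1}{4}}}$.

1/1, 5/4, 41/33, 169/136

Using the convergent recurrence p_i = a_i*p_{i-1} + p_{i-2}, q_i = a_i*q_{i-1} + q_{i-2} with p_{-2}=0, p_{-1}=1, q_{-2}=1, q_{-1}=0:
  i=0: a_0=1, p_0 = 1*1 + 0 = 1, q_0 = 1*0 + 1 = 1.
  i=1: a_1=4, p_1 = 4*1 + 1 = 5, q_1 = 4*1 + 0 = 4.
  i=2: a_2=8, p_2 = 8*5 + 1 = 41, q_2 = 8*4 + 1 = 33.
  i=3: a_3=4, p_3 = 4*41 + 5 = 169, q_3 = 4*33 + 4 = 136.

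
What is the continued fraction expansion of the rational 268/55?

Run the Euclidean algorithm on 268 and 55; the successive quotients are the partial quotients a_0, a_1, ... (each step inverts the fractional part left over by the previous one):
  268 = 4*55 + 48, so a_0 = 4.
  55 = 1*48 + 7, so a_1 = 1.
  48 = 6*7 + 6, so a_2 = 6.
  7 = 1*6 + 1, so a_3 = 1.
  6 = 6*1 + 0, so a_4 = 6.
The remainder reaches 0 after 5 divisions, so the expansion has 5 partial quotients, read off in order.

[4; 1, 6, 1, 6]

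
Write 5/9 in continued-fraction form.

[0; 1, 1, 4]

Run the Euclidean algorithm on 5 and 9; the successive quotients are the partial quotients a_0, a_1, ... (each step inverts the fractional part left over by the previous one):
  5 = 0*9 + 5, so a_0 = 0.
  9 = 1*5 + 4, so a_1 = 1.
  5 = 1*4 + 1, so a_2 = 1.
  4 = 4*1 + 0, so a_3 = 4.
The remainder reaches 0 after 4 divisions, so the expansion has 4 partial quotients, read off in order.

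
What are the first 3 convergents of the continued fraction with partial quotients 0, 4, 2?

Using the convergent recurrence p_i = a_i*p_{i-1} + p_{i-2}, q_i = a_i*q_{i-1} + q_{i-2} with p_{-2}=0, p_{-1}=1, q_{-2}=1, q_{-1}=0:
  i=0: a_0=0, p_0 = 0*1 + 0 = 0, q_0 = 0*0 + 1 = 1.
  i=1: a_1=4, p_1 = 4*0 + 1 = 1, q_1 = 4*1 + 0 = 4.
  i=2: a_2=2, p_2 = 2*1 + 0 = 2, q_2 = 2*4 + 1 = 9.

0/1, 1/4, 2/9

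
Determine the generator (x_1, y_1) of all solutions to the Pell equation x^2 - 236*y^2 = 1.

(x, y) = (561799, 36570)

First expand sqrt(236) as a continued fraction. With x_i = (sqrt(236) + m_i)/d_i and (m_0, d_0) = (0, 1): a_0 = floor(sqrt(236)) = 15, since 15^2 = 225 <= 236 < 256 = 16^2.
Iterate m_{i+1} = d_i*a_i - m_i, d_{i+1} = (236 - m_{i+1}^2)/d_i, a_{i+1} = floor((a_0 + m_{i+1})/d_{i+1}):
  m_1 = 1*15 - 0 = 15, d_1 = (236 - 15^2)/1 = 11/1 = 11, a_1 = floor((15 + 15)/11) = 2.
  m_2 = 11*2 - 15 = 7, d_2 = (236 - 7^2)/11 = 187/11 = 17, a_2 = floor((15 + 7)/17) = 1.
  m_3 = 17*1 - 7 = 10, d_3 = (236 - 10^2)/17 = 136/17 = 8, a_3 = floor((15 + 10)/8) = 3.
  m_4 = 8*3 - 10 = 14, d_4 = (236 - 14^2)/8 = 40/8 = 5, a_4 = floor((15 + 14)/5) = 5.
  m_5 = 5*5 - 14 = 11, d_5 = (236 - 11^2)/5 = 115/5 = 23, a_5 = floor((15 + 11)/23) = 1.
  m_6 = 23*1 - 11 = 12, d_6 = (236 - 12^2)/23 = 92/23 = 4, a_6 = floor((15 + 12)/4) = 6.
  m_7 = 4*6 - 12 = 12, d_7 = (236 - 12^2)/4 = 92/4 = 23, a_7 = floor((15 + 12)/23) = 1.
  m_8 = 23*1 - 12 = 11, d_8 = (236 - 11^2)/23 = 115/23 = 5, a_8 = floor((15 + 11)/5) = 5.
  m_9 = 5*5 - 11 = 14, d_9 = (236 - 14^2)/5 = 40/5 = 8, a_9 = floor((15 + 14)/8) = 3.
  m_10 = 8*3 - 14 = 10, d_10 = (236 - 10^2)/8 = 136/8 = 17, a_10 = floor((15 + 10)/17) = 1.
  m_11 = 17*1 - 10 = 7, d_11 = (236 - 7^2)/17 = 187/17 = 11, a_11 = floor((15 + 7)/11) = 2.
  m_12 = 11*2 - 7 = 15, d_12 = (236 - 15^2)/11 = 11/11 = 1, a_12 = floor((15 + 15)/1) = 30.
  m_13 = 1*30 - 15 = 15, d_13 = (236 - 15^2)/1 = 11/1 = 11: (m_13, d_13) = (m_1, d_1) = (15, 11), so from here the quotients repeat a_1, ..., a_12; the period length is 12.
So sqrt(236) = [15; (2, 1, 3, 5, 1, 6, 1, 5, 3, 1, 2, 30)] with period length k = 12.
k is even, so the fundamental solution of x^2 - 236y^2 = 1 is (p_{k-1}, q_{k-1}) = (p_11, q_11); compute convergents through index 11.
Convergents (p_i = a_i*p_{i-1} + p_{i-2}, q_i = a_i*q_{i-1} + q_{i-2} with p_{-2}=0, p_{-1}=1, q_{-2}=1, q_{-1}=0):
  i=0: a_0=15, p_0 = 15*1 + 0 = 15, q_0 = 15*0 + 1 = 1.
  i=1: a_1=2, p_1 = 2*15 + 1 = 31, q_1 = 2*1 + 0 = 2.
  i=2: a_2=1, p_2 = 1*31 + 15 = 46, q_2 = 1*2 + 1 = 3.
  i=3: a_3=3, p_3 = 3*46 + 31 = 169, q_3 = 3*3 + 2 = 11.
  i=4: a_4=5, p_4 = 5*169 + 46 = 891, q_4 = 5*11 + 3 = 58.
  i=5: a_5=1, p_5 = 1*891 + 169 = 1060, q_5 = 1*58 + 11 = 69.
  i=6: a_6=6, p_6 = 6*1060 + 891 = 7251, q_6 = 6*69 + 58 = 472.
  i=7: a_7=1, p_7 = 1*7251 + 1060 = 8311, q_7 = 1*472 + 69 = 541.
  i=8: a_8=5, p_8 = 5*8311 + 7251 = 48806, q_8 = 5*541 + 472 = 3177.
  i=9: a_9=3, p_9 = 3*48806 + 8311 = 154729, q_9 = 3*3177 + 541 = 10072.
  i=10: a_10=1, p_10 = 1*154729 + 48806 = 203535, q_10 = 1*10072 + 3177 = 13249.
  i=11: a_11=2, p_11 = 2*203535 + 154729 = 561799, q_11 = 2*13249 + 10072 = 36570.
Check: 561799^2 - 236*36570^2 = 315618116401 - 315618116400 = 1, so (x, y) = (561799, 36570) solves the equation, and by the theorem it is the least positive solution.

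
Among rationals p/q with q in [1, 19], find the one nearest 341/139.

Expand x = 341/139 as a continued fraction with the Euclidean algorithm:
  341 = 2*139 + 63, so a_0 = 2.
  139 = 2*63 + 13, so a_1 = 2.
  63 = 4*13 + 11, so a_2 = 4.
  13 = 1*11 + 2, so a_3 = 1.
  11 = 5*2 + 1, so a_4 = 5.
  2 = 2*1 + 0, so a_5 = 2.
so x = [2; 2, 4, 1, 5, 2].
Convergents (p_i = a_i*p_{i-1} + p_{i-2}, q_i = a_i*q_{i-1} + q_{i-2} with p_{-2}=0, p_{-1}=1, q_{-2}=1, q_{-1}=0), until the denominator exceeds 19:
  i=0: a_0=2, p_0 = 2*1 + 0 = 2, q_0 = 2*0 + 1 = 1.
  i=1: a_1=2, p_1 = 2*2 + 1 = 5, q_1 = 2*1 + 0 = 2.
  i=2: a_2=4, p_2 = 4*5 + 2 = 22, q_2 = 4*2 + 1 = 9.
  i=3: a_3=1, p_3 = 1*22 + 5 = 27, q_3 = 1*9 + 2 = 11.
  i=4: a_4=5, p_4 = 5*27 + 22 = 157, q_4 = 5*11 + 9 = 64.
q_4 = 64 > 19, so the last convergent with denominator <= 19 is p_3/q_3 = 27/11.
The closest fraction with denominator <= 19 is either p_3/q_3 or the intermediate fraction (k*p_3 + p_2)/(k*q_3 + q_2) with the largest k >= 1 whose denominator stays <= 19; these approach x as k grows, and every other convergent or intermediate fraction in range is farther away.
Largest k: floor((19 - q_2)/q_3) = floor((19 - 9)/11) = 0.
Since k = 0, no intermediate fraction beyond p_3/q_3 has denominator <= 19, so the convergent 27/11 is the closest (its error is |341*11 - 27*139|/(139*11) = 2/1529).

27/11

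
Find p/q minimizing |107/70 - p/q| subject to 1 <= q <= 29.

26/17

Expand x = 107/70 as a continued fraction with the Euclidean algorithm:
  107 = 1*70 + 37, so a_0 = 1.
  70 = 1*37 + 33, so a_1 = 1.
  37 = 1*33 + 4, so a_2 = 1.
  33 = 8*4 + 1, so a_3 = 8.
  4 = 4*1 + 0, so a_4 = 4.
so x = [1; 1, 1, 8, 4].
Convergents (p_i = a_i*p_{i-1} + p_{i-2}, q_i = a_i*q_{i-1} + q_{i-2} with p_{-2}=0, p_{-1}=1, q_{-2}=1, q_{-1}=0), until the denominator exceeds 29:
  i=0: a_0=1, p_0 = 1*1 + 0 = 1, q_0 = 1*0 + 1 = 1.
  i=1: a_1=1, p_1 = 1*1 + 1 = 2, q_1 = 1*1 + 0 = 1.
  i=2: a_2=1, p_2 = 1*2 + 1 = 3, q_2 = 1*1 + 1 = 2.
  i=3: a_3=8, p_3 = 8*3 + 2 = 26, q_3 = 8*2 + 1 = 17.
  i=4: a_4=4, p_4 = 4*26 + 3 = 107, q_4 = 4*17 + 2 = 70.
q_4 = 70 > 29, so the last convergent with denominator <= 29 is p_3/q_3 = 26/17.
The closest fraction with denominator <= 29 is either p_3/q_3 or the intermediate fraction (k*p_3 + p_2)/(k*q_3 + q_2) with the largest k >= 1 whose denominator stays <= 29; these approach x as k grows, and every other convergent or intermediate fraction in range is farther away.
Largest k: floor((29 - q_2)/q_3) = floor((29 - 2)/17) = 1.
That gives (1*26 + 3)/(1*17 + 2) = 29/19.
Compare the errors: |x - 26/17| = |107*17 - 26*70|/(70*17) = 1/1190, and |x - 29/19| = |107*19 - 29*70|/(70*19) = 3/1330.
Cross-multiplying, 1*1330 = 1330 < 3570 = 3*1190, so 1/1190 is smaller: the convergent 26/17 is closer to x than 29/19.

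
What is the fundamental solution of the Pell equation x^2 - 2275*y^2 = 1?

First expand sqrt(2275) as a continued fraction. With x_i = (sqrt(2275) + m_i)/d_i and (m_0, d_0) = (0, 1): a_0 = floor(sqrt(2275)) = 47, since 47^2 = 2209 <= 2275 < 2304 = 48^2.
Iterate m_{i+1} = d_i*a_i - m_i, d_{i+1} = (2275 - m_{i+1}^2)/d_i, a_{i+1} = floor((a_0 + m_{i+1})/d_{i+1}):
  m_1 = 1*47 - 0 = 47, d_1 = (2275 - 47^2)/1 = 66/1 = 66, a_1 = floor((47 + 47)/66) = 1.
  m_2 = 66*1 - 47 = 19, d_2 = (2275 - 19^2)/66 = 1914/66 = 29, a_2 = floor((47 + 19)/29) = 2.
  m_3 = 29*2 - 19 = 39, d_3 = (2275 - 39^2)/29 = 754/29 = 26, a_3 = floor((47 + 39)/26) = 3.
  m_4 = 26*3 - 39 = 39, d_4 = (2275 - 39^2)/26 = 754/26 = 29, a_4 = floor((47 + 39)/29) = 2.
  m_5 = 29*2 - 39 = 19, d_5 = (2275 - 19^2)/29 = 1914/29 = 66, a_5 = floor((47 + 19)/66) = 1.
  m_6 = 66*1 - 19 = 47, d_6 = (2275 - 47^2)/66 = 66/66 = 1, a_6 = floor((47 + 47)/1) = 94.
  m_7 = 1*94 - 47 = 47, d_7 = (2275 - 47^2)/1 = 66/1 = 66: (m_7, d_7) = (m_1, d_1) = (47, 66), so from here the quotients repeat a_1, ..., a_6; the period length is 6.
So sqrt(2275) = [47; (1, 2, 3, 2, 1, 94)] with period length k = 6.
k is even, so the fundamental solution of x^2 - 2275y^2 = 1 is (p_{k-1}, q_{k-1}) = (p_5, q_5); compute convergents through index 5.
Convergents (p_i = a_i*p_{i-1} + p_{i-2}, q_i = a_i*q_{i-1} + q_{i-2} with p_{-2}=0, p_{-1}=1, q_{-2}=1, q_{-1}=0):
  i=0: a_0=47, p_0 = 47*1 + 0 = 47, q_0 = 47*0 + 1 = 1.
  i=1: a_1=1, p_1 = 1*47 + 1 = 48, q_1 = 1*1 + 0 = 1.
  i=2: a_2=2, p_2 = 2*48 + 47 = 143, q_2 = 2*1 + 1 = 3.
  i=3: a_3=3, p_3 = 3*143 + 48 = 477, q_3 = 3*3 + 1 = 10.
  i=4: a_4=2, p_4 = 2*477 + 143 = 1097, q_4 = 2*10 + 3 = 23.
  i=5: a_5=1, p_5 = 1*1097 + 477 = 1574, q_5 = 1*23 + 10 = 33.
Check: 1574^2 - 2275*33^2 = 2477476 - 2477475 = 1, so (x, y) = (1574, 33) solves the equation, and by the theorem it is the least positive solution.

(x, y) = (1574, 33)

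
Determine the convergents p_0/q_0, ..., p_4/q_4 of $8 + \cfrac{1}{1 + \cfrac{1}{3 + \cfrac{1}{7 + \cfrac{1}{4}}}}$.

8/1, 9/1, 35/4, 254/29, 1051/120

Using the convergent recurrence p_i = a_i*p_{i-1} + p_{i-2}, q_i = a_i*q_{i-1} + q_{i-2} with p_{-2}=0, p_{-1}=1, q_{-2}=1, q_{-1}=0:
  i=0: a_0=8, p_0 = 8*1 + 0 = 8, q_0 = 8*0 + 1 = 1.
  i=1: a_1=1, p_1 = 1*8 + 1 = 9, q_1 = 1*1 + 0 = 1.
  i=2: a_2=3, p_2 = 3*9 + 8 = 35, q_2 = 3*1 + 1 = 4.
  i=3: a_3=7, p_3 = 7*35 + 9 = 254, q_3 = 7*4 + 1 = 29.
  i=4: a_4=4, p_4 = 4*254 + 35 = 1051, q_4 = 4*29 + 4 = 120.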